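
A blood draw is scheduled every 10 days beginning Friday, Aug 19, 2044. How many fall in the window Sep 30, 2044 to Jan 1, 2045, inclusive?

9

Occurrences land 10·i days after Aug 19, 2044 for i = 0, 1, 2, …
Sep 30, 2044 is 42 days after the start; 42 ÷ 10 = 4 remainder 2; since the remainder is 2, round up to i = 5. First occurrence in the window: #6 on Oct 8, 2044 (5×10 = 50 days in).
Jan 1, 2045 is 135 days after the start; 135 ÷ 10 = 13 remainder 5. Last occurrence in the window: #14 on Dec 27, 2044.
Occurrences #6 through #14: 9 in total.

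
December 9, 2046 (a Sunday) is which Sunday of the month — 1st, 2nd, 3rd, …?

Day 9 falls in week ⌈9/7⌉ of the month.
Days 1–7 hold the 1st Sunday, 8–14 the 2nd, 15–21 the 3rd, 22–28 the 4th, 29–31 the 5th.
9 is in the range for the 2nd.

2nd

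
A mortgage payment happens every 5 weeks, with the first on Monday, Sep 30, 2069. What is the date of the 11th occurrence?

The 11th occurrence is 10 intervals after the first: 10 × 35 = 350 days after Sep 30, 2069.
Sep has 30 days — 0 days to the end of Sep leaves 350.
Oct has 31 days (319 left).
Nov has 30 days (289 left).
Dec has 31 days (258 left).
Jan has 31 days (227 left).
Feb has 28 days (199 left).
Mar has 31 days (168 left).
Apr has 30 days (138 left).
May has 31 days (107 left).
Jun has 30 days (77 left).
Jul has 31 days (46 left).
Aug has 31 days (15 left).
15 days into Sep → Sep 15, 2070.

Sep 15, 2070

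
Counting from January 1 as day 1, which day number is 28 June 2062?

Days in months before June: 31 + 28 + 31 + 30 + 31 = 151.
Plus 28 days into June → day 179.

179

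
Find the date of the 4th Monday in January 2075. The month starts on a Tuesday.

January 2075 begins on a Tuesday, so the first Monday is January 7 (6 days later).
The 4th Monday is 3 weeks later: 7 + 21 = 28.

28 January 2075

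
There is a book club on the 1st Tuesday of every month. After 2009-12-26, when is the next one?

December 2009 starts on a Tuesday, so its 1st Tuesday is 2009-12-01.
That is not after 2009-12-26, so look at January 2010.
January 2010 starts on a Friday, so its 1st Tuesday is 2010-01-05 (4 days in).

2010-01-05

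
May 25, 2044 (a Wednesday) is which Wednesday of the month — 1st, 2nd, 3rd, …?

4th

Day 25 falls in week ⌈25/7⌉ of the month.
Days 1–7 hold the 1st Wednesday, 8–14 the 2nd, 15–21 the 3rd, 22–28 the 4th, 29–31 the 5th.
25 is in the range for the 4th.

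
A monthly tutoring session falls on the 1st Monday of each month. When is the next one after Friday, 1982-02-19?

February 1982 starts on a Monday, so its 1st Monday is 1982-02-01.
That is not after 1982-02-19, so look at March 1982.
March 1982 starts on a Monday, so its 1st Monday is 1982-03-01.

1982-03-01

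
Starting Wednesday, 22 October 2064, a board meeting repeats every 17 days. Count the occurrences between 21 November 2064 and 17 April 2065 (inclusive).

Occurrences land 17·i days after 22 October 2064 for i = 0, 1, 2, …
21 November 2064 is 30 days after the start; 30 ÷ 17 = 1 remainder 13; since the remainder is 13, round up to i = 2. First occurrence in the window: #3 on 25 November 2064 (2×17 = 34 days in).
17 April 2065 is 177 days after the start; 177 ÷ 17 = 10 remainder 7. Last occurrence in the window: #11 on 10 April 2065.
Occurrences #3 through #11: 9 in total.

9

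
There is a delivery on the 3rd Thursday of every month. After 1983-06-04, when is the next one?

June 1983 starts on a Wednesday; its first Thursday is the 2nd, so the 3rd Thursday is the 16th — 1983-06-16.
1983-06-16 is after 1983-06-04, so that is the next one.

1983-06-16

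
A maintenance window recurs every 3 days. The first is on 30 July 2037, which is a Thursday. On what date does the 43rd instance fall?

3 December 2037

The 43rd occurrence is 42 intervals after the first: 42 × 3 = 126 days after 30 July 2037.
July has 31 days — 1 day to the end of July leaves 125.
August has 31 days (94 left).
September has 30 days (64 left).
October has 31 days (33 left).
November has 30 days (3 left).
3 days into December → 3 December 2037.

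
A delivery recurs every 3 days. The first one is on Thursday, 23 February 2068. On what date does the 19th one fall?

17 April 2068

The 19th occurrence is 18 intervals after the first: 18 × 3 = 54 days after 23 February 2068.
February has 29 days — 6 days to the end of February leaves 48.
March has 31 days (17 left).
17 days into April → 17 April 2068.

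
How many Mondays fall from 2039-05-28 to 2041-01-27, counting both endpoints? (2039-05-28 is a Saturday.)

2039-05-28 is a Saturday; the first Monday on or after it is 2039-05-30 (2 days later).
From 2039-05-30 to 2041-01-27: 215 + 366 + 27 = 608 days (rest of 2039, 2040, to 2041-01-27 in 2041).
608 ÷ 7 = 86 full weeks with remainder 6, so 86 more Mondays after the first → 87.

87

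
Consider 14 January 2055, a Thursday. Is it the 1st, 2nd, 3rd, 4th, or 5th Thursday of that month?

Day 14 falls in week ⌈14/7⌉ of the month.
Days 1–7 hold the 1st Thursday, 8–14 the 2nd, 15–21 the 3rd, 22–28 the 4th, 29–31 the 5th.
14 is in the range for the 2nd.

2nd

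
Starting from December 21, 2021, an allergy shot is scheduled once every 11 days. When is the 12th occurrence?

The 12th occurrence is 11 intervals after the first: 11 × 11 = 121 days after December 21, 2021.
December has 31 days — 10 days to the end of December leaves 111.
January has 31 days (80 left).
February has 28 days (52 left).
March has 31 days (21 left).
21 days into April → April 21, 2022.

April 21, 2022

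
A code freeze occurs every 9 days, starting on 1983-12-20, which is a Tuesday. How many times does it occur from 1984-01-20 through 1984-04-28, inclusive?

Occurrences land 9·i days after 1983-12-20 for i = 0, 1, 2, …
1984-01-20 is 31 days after the start; 31 ÷ 9 = 3 remainder 4; since the remainder is 4, round up to i = 4. First occurrence in the window: #5 on 1984-01-25 (4×9 = 36 days in).
1984-04-28 is 130 days after the start; 130 ÷ 9 = 14 remainder 4. Last occurrence in the window: #15 on 1984-04-24.
Occurrences #5 through #15: 11 in total.

11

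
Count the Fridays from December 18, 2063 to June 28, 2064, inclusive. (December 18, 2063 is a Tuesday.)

December 18, 2063 is a Tuesday; the first Friday on or after it is December 21, 2063 (3 days later).
From December 21, 2063 to June 28, 2064: 10 + 31 + 29 + 31 + 30 + 31 + 28 = 190 days (rest of December, January, February, March, April, May, June).
190 ÷ 7 = 27 full weeks with remainder 1, so 27 more Fridays after the first → 28.

28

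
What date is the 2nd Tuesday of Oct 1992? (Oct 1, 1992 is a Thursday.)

Oct 13, 1992

Oct 1992 begins on a Thursday, so the first Tuesday is Oct 6 (5 days later).
The 2nd Tuesday is 1 weeks later: 6 + 7 = 13.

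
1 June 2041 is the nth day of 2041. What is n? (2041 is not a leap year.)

Days in months before June: 31 + 28 + 31 + 30 + 31 = 151.
Plus 1 day into June → day 152.

152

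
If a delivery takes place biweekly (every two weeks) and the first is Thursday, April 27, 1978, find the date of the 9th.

The 9th occurrence is 8 intervals after the first: 8 × 14 = 112 days after April 27, 1978.
April has 30 days — 3 days to the end of April leaves 109.
May has 31 days (78 left).
June has 30 days (48 left).
July has 31 days (17 left).
17 days into August → August 17, 1978.

August 17, 1978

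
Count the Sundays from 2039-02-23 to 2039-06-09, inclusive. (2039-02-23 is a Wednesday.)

2039-02-23 is a Wednesday; the first Sunday on or after it is 2039-02-27 (4 days later).
From 2039-02-27 to 2039-06-09: 1 + 31 + 30 + 31 + 9 = 102 days (rest of February, March, April, May, June).
102 ÷ 7 = 14 full weeks with remainder 4, so 14 more Sundays after the first → 15.

15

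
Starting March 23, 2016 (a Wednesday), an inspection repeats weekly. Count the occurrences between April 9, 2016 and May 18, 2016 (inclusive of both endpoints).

Occurrences land 7·i days after March 23, 2016 for i = 0, 1, 2, …
April 9, 2016 is 17 days after the start; 17 ÷ 7 = 2 remainder 3; since the remainder is 3, round up to i = 3. First occurrence in the window: #4 on April 13, 2016 (3×7 = 21 days in).
May 18, 2016 is 56 days after the start; 56 ÷ 7 = 8 remainder 0. Last occurrence in the window: #9 on May 18, 2016.
Occurrences #4 through #9: 6 in total.

6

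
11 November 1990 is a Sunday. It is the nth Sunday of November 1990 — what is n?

2nd

Day 11 falls in week ⌈11/7⌉ of the month.
Days 1–7 hold the 1st Sunday, 8–14 the 2nd, 15–21 the 3rd, 22–28 the 4th, 29–31 the 5th.
11 is in the range for the 2nd.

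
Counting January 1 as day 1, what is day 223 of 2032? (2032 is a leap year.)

2032-08-10

January has 31 days (223 − 31 = 192 remain).
February has 29 days (192 − 29 = 163 remain).
March has 31 days (163 − 31 = 132 remain).
April has 30 days (132 − 30 = 102 remain).
May has 31 days (102 − 31 = 71 remain).
June has 30 days (71 − 30 = 41 remain).
July has 31 days (41 − 31 = 10 remain).
10 into August → August 10.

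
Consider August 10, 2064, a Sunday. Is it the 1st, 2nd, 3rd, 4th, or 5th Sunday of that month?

Day 10 falls in week ⌈10/7⌉ of the month.
Days 1–7 hold the 1st Sunday, 8–14 the 2nd, 15–21 the 3rd, 22–28 the 4th, 29–31 the 5th.
10 is in the range for the 2nd.

2nd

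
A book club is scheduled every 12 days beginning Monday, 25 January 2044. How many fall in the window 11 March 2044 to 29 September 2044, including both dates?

Occurrences land 12·i days after 25 January 2044 for i = 0, 1, 2, …
11 March 2044 is 46 days after the start; 46 ÷ 12 = 3 remainder 10; since the remainder is 10, round up to i = 4. First occurrence in the window: #5 on 13 March 2044 (4×12 = 48 days in).
29 September 2044 is 248 days after the start; 248 ÷ 12 = 20 remainder 8. Last occurrence in the window: #21 on 21 September 2044.
Occurrences #5 through #21: 17 in total.

17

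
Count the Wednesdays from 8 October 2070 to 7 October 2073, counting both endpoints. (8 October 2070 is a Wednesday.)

8 October 2070 is a Wednesday; the first Wednesday on or after it is 8 October 2070.
From 8 October 2070 to 7 October 2073: 84 + 365 + 366 + 280 = 1095 days (rest of 2070, 2071, 2072, to 7 October 2073 in 2073).
1095 ÷ 7 = 156 full weeks with remainder 3, so 156 more Wednesdays after the first → 157.

157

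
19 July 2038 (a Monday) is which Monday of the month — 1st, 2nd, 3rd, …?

Day 19 falls in week ⌈19/7⌉ of the month.
Days 1–7 hold the 1st Monday, 8–14 the 2nd, 15–21 the 3rd, 22–28 the 4th, 29–31 the 5th.
19 is in the range for the 3rd.

3rd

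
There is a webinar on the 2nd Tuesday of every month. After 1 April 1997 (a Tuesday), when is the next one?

8 April 1997

April 1997 starts on a Tuesday; its first Tuesday is the 1st, so the 2nd Tuesday is the 8th — 8 April 1997.
8 April 1997 is after 1 April 1997, so that is the next one.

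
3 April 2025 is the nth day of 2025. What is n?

Days in months before April: 31 + 28 + 31 = 90.
Plus 3 days into April → day 93.

93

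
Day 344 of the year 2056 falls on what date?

January has 31 days (344 − 31 = 313 remain).
February has 29 days (313 − 29 = 284 remain).
March has 31 days (284 − 31 = 253 remain).
April has 30 days (253 − 30 = 223 remain).
May has 31 days (223 − 31 = 192 remain).
June has 30 days (192 − 30 = 162 remain).
July has 31 days (162 − 31 = 131 remain).
August has 31 days (131 − 31 = 100 remain).
September has 30 days (100 − 30 = 70 remain).
October has 31 days (70 − 31 = 39 remain).
November has 30 days (39 − 30 = 9 remain).
9 into December → December 9.

2056-12-09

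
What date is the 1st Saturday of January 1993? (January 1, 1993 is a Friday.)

January 1993 begins on a Friday, so the first Saturday is January 2 (1 day later).

2 January 1993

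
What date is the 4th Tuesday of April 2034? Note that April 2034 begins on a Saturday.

2034-04-25

April 2034 begins on a Saturday, so the first Tuesday is April 4 (3 days later).
The 4th Tuesday is 3 weeks later: 4 + 21 = 25.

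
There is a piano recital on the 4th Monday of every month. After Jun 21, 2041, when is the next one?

Jun 2041 starts on a Saturday; its first Monday is the 3rd, so the 4th Monday is the 24th — Jun 24, 2041.
Jun 24, 2041 is after Jun 21, 2041, so that is the next one.

Jun 24, 2041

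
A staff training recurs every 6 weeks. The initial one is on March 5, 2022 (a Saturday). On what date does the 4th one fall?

July 9, 2022

The 4th occurrence is 3 intervals after the first: 3 × 42 = 126 days after March 5, 2022.
March has 31 days — 26 days to the end of March leaves 100.
April has 30 days (70 left).
May has 31 days (39 left).
June has 30 days (9 left).
9 days into July → July 9, 2022.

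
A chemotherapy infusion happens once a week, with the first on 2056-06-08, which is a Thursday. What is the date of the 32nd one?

The 32nd occurrence is 31 intervals after the first: 31 × 7 = 217 days after 2056-06-08.
June has 30 days — 22 days to the end of June leaves 195.
July has 31 days (164 left).
August has 31 days (133 left).
September has 30 days (103 left).
October has 31 days (72 left).
November has 30 days (42 left).
December has 31 days (11 left).
11 days into January → 2057-01-11.

2057-01-11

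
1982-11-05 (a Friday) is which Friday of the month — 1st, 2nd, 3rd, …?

1st

Day 5 falls in week ⌈5/7⌉ of the month.
Days 1–7 hold the 1st Friday, 8–14 the 2nd, 15–21 the 3rd, 22–28 the 4th, 29–31 the 5th.
5 is in the range for the 1st.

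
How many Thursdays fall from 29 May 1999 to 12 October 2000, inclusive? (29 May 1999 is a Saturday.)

72

29 May 1999 is a Saturday; the first Thursday on or after it is 3 June 1999 (5 days later).
From 3 June 1999 to 12 October 2000: 211 + 286 = 497 days (rest of 1999, to 12 October 2000 in 2000).
497 ÷ 7 = 71 full weeks with remainder 0, so 71 more Thursdays after the first → 72.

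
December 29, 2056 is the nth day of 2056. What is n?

364

Days in months before December: 31 + 29 + 31 + 30 + 31 + 30 + 31 + 31 + 30 + 31 + 30 = 335.
Plus 29 days into December → day 364.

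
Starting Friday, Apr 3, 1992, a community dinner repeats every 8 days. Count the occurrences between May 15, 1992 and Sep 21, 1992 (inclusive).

16

Occurrences land 8·i days after Apr 3, 1992 for i = 0, 1, 2, …
May 15, 1992 is 42 days after the start; 42 ÷ 8 = 5 remainder 2; since the remainder is 2, round up to i = 6. First occurrence in the window: #7 on May 21, 1992 (6×8 = 48 days in).
Sep 21, 1992 is 171 days after the start; 171 ÷ 8 = 21 remainder 3. Last occurrence in the window: #22 on Sep 18, 1992.
Occurrences #7 through #22: 16 in total.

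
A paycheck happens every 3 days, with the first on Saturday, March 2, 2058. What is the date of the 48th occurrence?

The 48th occurrence is 47 intervals after the first: 47 × 3 = 141 days after March 2, 2058.
March has 31 days — 29 days to the end of March leaves 112.
April has 30 days (82 left).
May has 31 days (51 left).
June has 30 days (21 left).
21 days into July → July 21, 2058.

July 21, 2058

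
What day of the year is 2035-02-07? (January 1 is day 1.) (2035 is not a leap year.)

Days in months before February: 31 = 31.
Plus 7 days into February → day 38.

38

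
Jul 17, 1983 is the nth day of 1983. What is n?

Days in months before Jul: 31 + 28 + 31 + 30 + 31 + 30 = 181.
Plus 17 days into Jul → day 198.

198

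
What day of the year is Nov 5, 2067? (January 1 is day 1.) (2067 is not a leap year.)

309

Days in months before Nov: 31 + 28 + 31 + 30 + 31 + 30 + 31 + 31 + 30 + 31 = 304.
Plus 5 days into Nov → day 309.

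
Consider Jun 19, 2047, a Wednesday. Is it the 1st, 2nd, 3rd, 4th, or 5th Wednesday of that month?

Day 19 falls in week ⌈19/7⌉ of the month.
Days 1–7 hold the 1st Wednesday, 8–14 the 2nd, 15–21 the 3rd, 22–28 the 4th, 29–31 the 5th.
19 is in the range for the 3rd.

3rd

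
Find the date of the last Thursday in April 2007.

April 26, 2007

April 2007 begins on a Sunday, so the first Thursday is April 5 (4 days later).
April 2007 has 30 days. Adding weeks: 5, 12, 19, 26 — the last one ≤ 30 is the 26th.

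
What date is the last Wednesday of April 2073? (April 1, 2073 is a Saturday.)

April 2073 begins on a Saturday, so the first Wednesday is April 5 (4 days later).
April 2073 has 30 days. Adding weeks: 5, 12, 19, 26 — the last one ≤ 30 is the 26th.

2073-04-26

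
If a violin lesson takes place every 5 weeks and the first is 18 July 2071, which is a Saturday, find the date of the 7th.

13 February 2072

The 7th occurrence is 6 intervals after the first: 6 × 35 = 210 days after 18 July 2071.
July has 31 days — 13 days to the end of July leaves 197.
August has 31 days (166 left).
September has 30 days (136 left).
October has 31 days (105 left).
November has 30 days (75 left).
December has 31 days (44 left).
January has 31 days (13 left).
13 days into February → 13 February 2072.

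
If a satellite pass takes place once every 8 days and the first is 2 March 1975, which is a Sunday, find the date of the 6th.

11 April 1975

The 6th occurrence is 5 intervals after the first: 5 × 8 = 40 days after 2 March 1975.
March has 31 days — 29 days to the end of March leaves 11.
11 days into April → 11 April 1975.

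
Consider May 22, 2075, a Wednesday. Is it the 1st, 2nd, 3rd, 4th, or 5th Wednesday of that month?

4th

Day 22 falls in week ⌈22/7⌉ of the month.
Days 1–7 hold the 1st Wednesday, 8–14 the 2nd, 15–21 the 3rd, 22–28 the 4th, 29–31 the 5th.
22 is in the range for the 4th.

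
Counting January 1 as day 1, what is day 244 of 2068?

January has 31 days (244 − 31 = 213 remain).
February has 29 days (213 − 29 = 184 remain).
March has 31 days (184 − 31 = 153 remain).
April has 30 days (153 − 30 = 123 remain).
May has 31 days (123 − 31 = 92 remain).
June has 30 days (92 − 30 = 62 remain).
July has 31 days (62 − 31 = 31 remain).
31 into August → August 31.

31 August 2068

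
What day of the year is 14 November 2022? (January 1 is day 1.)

318

Days in months before November: 31 + 28 + 31 + 30 + 31 + 30 + 31 + 31 + 30 + 31 = 304.
Plus 14 days into November → day 318.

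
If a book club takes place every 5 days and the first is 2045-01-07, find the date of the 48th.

2045-08-30

The 48th occurrence is 47 intervals after the first: 47 × 5 = 235 days after 2045-01-07.
January has 31 days — 24 days to the end of January leaves 211.
February has 28 days (183 left).
March has 31 days (152 left).
April has 30 days (122 left).
May has 31 days (91 left).
June has 30 days (61 left).
July has 31 days (30 left).
30 days into August → 2045-08-30.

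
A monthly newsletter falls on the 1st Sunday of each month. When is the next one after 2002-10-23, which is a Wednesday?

2002-11-03

October 2002 starts on a Tuesday, so its 1st Sunday is 2002-10-06 (5 days in).
That is not after 2002-10-23, so look at November 2002.
November 2002 starts on a Friday, so its 1st Sunday is 2002-11-03 (2 days in).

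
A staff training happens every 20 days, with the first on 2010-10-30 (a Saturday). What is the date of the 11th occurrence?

2011-05-18

The 11th occurrence is 10 intervals after the first: 10 × 20 = 200 days after 2010-10-30.
October has 31 days — 1 day to the end of October leaves 199.
November has 30 days (169 left).
December has 31 days (138 left).
January has 31 days (107 left).
February has 28 days (79 left).
March has 31 days (48 left).
April has 30 days (18 left).
18 days into May → 2011-05-18.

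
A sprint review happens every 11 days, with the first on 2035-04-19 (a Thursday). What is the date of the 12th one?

The 12th occurrence is 11 intervals after the first: 11 × 11 = 121 days after 2035-04-19.
April has 30 days — 11 days to the end of April leaves 110.
May has 31 days (79 left).
June has 30 days (49 left).
July has 31 days (18 left).
18 days into August → 2035-08-18.

2035-08-18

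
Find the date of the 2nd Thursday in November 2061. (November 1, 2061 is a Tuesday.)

November 2061 begins on a Tuesday, so the first Thursday is November 3 (2 days later).
The 2nd Thursday is 1 weeks later: 3 + 7 = 10.

10 November 2061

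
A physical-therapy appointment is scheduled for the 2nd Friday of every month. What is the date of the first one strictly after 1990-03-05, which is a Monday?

March 1990 starts on a Thursday; its first Friday is the 2nd, so the 2nd Friday is the 9th — 1990-03-09.
1990-03-09 is after 1990-03-05, so that is the next one.

1990-03-09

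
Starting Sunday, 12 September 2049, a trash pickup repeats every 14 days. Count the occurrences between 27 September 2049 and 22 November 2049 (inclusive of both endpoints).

4

Occurrences land 14·i days after 12 September 2049 for i = 0, 1, 2, …
27 September 2049 is 15 days after the start; 15 ÷ 14 = 1 remainder 1; since the remainder is 1, round up to i = 2. First occurrence in the window: #3 on 10 October 2049 (2×14 = 28 days in).
22 November 2049 is 71 days after the start; 71 ÷ 14 = 5 remainder 1. Last occurrence in the window: #6 on 21 November 2049.
Occurrences #3 through #6: 4 in total.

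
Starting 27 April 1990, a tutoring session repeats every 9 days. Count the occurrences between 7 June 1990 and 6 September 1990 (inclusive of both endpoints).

Occurrences land 9·i days after 27 April 1990 for i = 0, 1, 2, …
7 June 1990 is 41 days after the start; 41 ÷ 9 = 4 remainder 5; since the remainder is 5, round up to i = 5. First occurrence in the window: #6 on 11 June 1990 (5×9 = 45 days in).
6 September 1990 is 132 days after the start; 132 ÷ 9 = 14 remainder 6. Last occurrence in the window: #15 on 31 August 1990.
Occurrences #6 through #15: 10 in total.

10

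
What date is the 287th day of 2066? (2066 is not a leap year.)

14 October 2066

January has 31 days (287 − 31 = 256 remain).
February has 28 days (256 − 28 = 228 remain).
March has 31 days (228 − 31 = 197 remain).
April has 30 days (197 − 30 = 167 remain).
May has 31 days (167 − 31 = 136 remain).
June has 30 days (136 − 30 = 106 remain).
July has 31 days (106 − 31 = 75 remain).
August has 31 days (75 − 31 = 44 remain).
September has 30 days (44 − 30 = 14 remain).
14 into October → October 14.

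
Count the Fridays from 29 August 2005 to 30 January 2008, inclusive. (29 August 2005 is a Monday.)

29 August 2005 is a Monday; the first Friday on or after it is 2 September 2005 (4 days later).
From 2 September 2005 to 30 January 2008: 120 + 365 + 365 + 30 = 880 days (rest of 2005, 2006, 2007, to 30 January 2008 in 2008).
880 ÷ 7 = 125 full weeks with remainder 5, so 125 more Fridays after the first → 126.

126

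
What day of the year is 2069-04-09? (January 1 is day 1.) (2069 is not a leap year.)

Days in months before April: 31 + 28 + 31 = 90.
Plus 9 days into April → day 99.

99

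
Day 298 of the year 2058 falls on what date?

25 October 2058

January has 31 days (298 − 31 = 267 remain).
February has 28 days (267 − 28 = 239 remain).
March has 31 days (239 − 31 = 208 remain).
April has 30 days (208 − 30 = 178 remain).
May has 31 days (178 − 31 = 147 remain).
June has 30 days (147 − 30 = 117 remain).
July has 31 days (117 − 31 = 86 remain).
August has 31 days (86 − 31 = 55 remain).
September has 30 days (55 − 30 = 25 remain).
25 into October → October 25.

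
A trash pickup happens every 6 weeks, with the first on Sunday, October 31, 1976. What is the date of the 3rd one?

January 23, 1977

The 3rd occurrence is 2 intervals after the first: 2 × 42 = 84 days after October 31, 1976.
October has 31 days — 0 days to the end of October leaves 84.
November has 30 days (54 left).
December has 31 days (23 left).
23 days into January → January 23, 1977.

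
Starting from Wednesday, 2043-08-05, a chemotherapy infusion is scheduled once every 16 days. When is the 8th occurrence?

The 8th occurrence is 7 intervals after the first: 7 × 16 = 112 days after 2043-08-05.
August has 31 days — 26 days to the end of August leaves 86.
September has 30 days (56 left).
October has 31 days (25 left).
25 days into November → 2043-11-25.

2043-11-25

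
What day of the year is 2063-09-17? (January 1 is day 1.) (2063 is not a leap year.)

260

Days in months before September: 31 + 28 + 31 + 30 + 31 + 30 + 31 + 31 = 243.
Plus 17 days into September → day 260.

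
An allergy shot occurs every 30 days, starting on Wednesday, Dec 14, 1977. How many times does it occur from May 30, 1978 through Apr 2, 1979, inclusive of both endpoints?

Occurrences land 30·i days after Dec 14, 1977 for i = 0, 1, 2, …
May 30, 1978 is 167 days after the start; 167 ÷ 30 = 5 remainder 17; since the remainder is 17, round up to i = 6. First occurrence in the window: #7 on Jun 12, 1978 (6×30 = 180 days in).
Apr 2, 1979 is 474 days after the start; 474 ÷ 30 = 15 remainder 24. Last occurrence in the window: #16 on Mar 9, 1979.
Occurrences #7 through #16: 10 in total.

10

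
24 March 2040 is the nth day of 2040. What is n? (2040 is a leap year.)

84

Days in months before March: 31 + 29 = 60.
Plus 24 days into March → day 84.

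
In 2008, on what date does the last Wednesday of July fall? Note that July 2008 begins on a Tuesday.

July 30, 2008

July 2008 begins on a Tuesday, so the first Wednesday is July 2 (1 day later).
July 2008 has 31 days. Adding weeks: 2, 9, 16, 23, 30 — the last one ≤ 31 is the 30th.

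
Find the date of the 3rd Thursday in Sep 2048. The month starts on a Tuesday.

Sep 2048 begins on a Tuesday, so the first Thursday is Sep 3 (2 days later).
The 3rd Thursday is 2 weeks later: 3 + 14 = 17.

Sep 17, 2048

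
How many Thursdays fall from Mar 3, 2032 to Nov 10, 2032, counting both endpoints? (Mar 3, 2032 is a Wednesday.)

36

Mar 3, 2032 is a Wednesday; the first Thursday on or after it is Mar 4, 2032 (1 day later).
From Mar 4, 2032 to Nov 10, 2032: 27 + 30 + 31 + 30 + 31 + 31 + 30 + 31 + 10 = 251 days (rest of Mar, Apr, May, Jun, Jul, Aug, Sep, Oct, Nov).
251 ÷ 7 = 35 full weeks with remainder 6, so 35 more Thursdays after the first → 36.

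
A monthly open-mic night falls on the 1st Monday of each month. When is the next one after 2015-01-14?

January 2015 starts on a Thursday, so its 1st Monday is 2015-01-05 (4 days in).
That is not after 2015-01-14, so look at February 2015.
February 2015 starts on a Sunday, so its 1st Monday is 2015-02-02 (1 day in).

2015-02-02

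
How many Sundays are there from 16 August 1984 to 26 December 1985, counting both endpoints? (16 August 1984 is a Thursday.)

16 August 1984 is a Thursday; the first Sunday on or after it is 19 August 1984 (3 days later).
From 19 August 1984 to 26 December 1985: 134 + 360 = 494 days (rest of 1984, to 26 December 1985 in 1985).
494 ÷ 7 = 70 full weeks with remainder 4, so 70 more Sundays after the first → 71.

71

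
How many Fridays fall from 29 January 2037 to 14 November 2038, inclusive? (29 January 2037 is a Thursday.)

29 January 2037 is a Thursday; the first Friday on or after it is 30 January 2037 (1 day later).
From 30 January 2037 to 14 November 2038: 335 + 318 = 653 days (rest of 2037, to 14 November 2038 in 2038).
653 ÷ 7 = 93 full weeks with remainder 2, so 93 more Fridays after the first → 94.

94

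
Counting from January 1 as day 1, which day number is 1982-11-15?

319

Days in months before November: 31 + 28 + 31 + 30 + 31 + 30 + 31 + 31 + 30 + 31 = 304.
Plus 15 days into November → day 319.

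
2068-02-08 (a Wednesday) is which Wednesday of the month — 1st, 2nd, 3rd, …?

2nd

Day 8 falls in week ⌈8/7⌉ of the month.
Days 1–7 hold the 1st Wednesday, 8–14 the 2nd, 15–21 the 3rd, 22–28 the 4th, 29–31 the 5th.
8 is in the range for the 2nd.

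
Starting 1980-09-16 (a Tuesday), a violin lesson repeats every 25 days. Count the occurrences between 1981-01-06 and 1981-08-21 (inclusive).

9

Occurrences land 25·i days after 1980-09-16 for i = 0, 1, 2, …
1981-01-06 is 112 days after the start; 112 ÷ 25 = 4 remainder 12; since the remainder is 12, round up to i = 5. First occurrence in the window: #6 on 1981-01-19 (5×25 = 125 days in).
1981-08-21 is 339 days after the start; 339 ÷ 25 = 13 remainder 14. Last occurrence in the window: #14 on 1981-08-07.
Occurrences #6 through #14: 9 in total.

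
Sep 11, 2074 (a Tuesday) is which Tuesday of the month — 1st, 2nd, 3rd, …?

Day 11 falls in week ⌈11/7⌉ of the month.
Days 1–7 hold the 1st Tuesday, 8–14 the 2nd, 15–21 the 3rd, 22–28 the 4th, 29–31 the 5th.
11 is in the range for the 2nd.

2nd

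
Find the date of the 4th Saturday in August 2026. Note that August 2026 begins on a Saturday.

August 2026 begins on a Saturday, so the first Saturday is August 1.
The 4th Saturday is 3 weeks later: 1 + 21 = 22.

22 August 2026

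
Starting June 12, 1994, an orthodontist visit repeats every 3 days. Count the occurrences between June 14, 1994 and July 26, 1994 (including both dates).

14

Occurrences land 3·i days after June 12, 1994 for i = 0, 1, 2, …
June 14, 1994 is 2 days after the start; 2 ÷ 3 = 0 remainder 2; since the remainder is 2, round up to i = 1. First occurrence in the window: #2 on June 15, 1994 (1×3 = 3 days in).
July 26, 1994 is 44 days after the start; 44 ÷ 3 = 14 remainder 2. Last occurrence in the window: #15 on July 24, 1994.
Occurrences #2 through #15: 14 in total.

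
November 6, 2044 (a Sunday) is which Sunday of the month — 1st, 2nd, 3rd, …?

Day 6 falls in week ⌈6/7⌉ of the month.
Days 1–7 hold the 1st Sunday, 8–14 the 2nd, 15–21 the 3rd, 22–28 the 4th, 29–31 the 5th.
6 is in the range for the 1st.

1st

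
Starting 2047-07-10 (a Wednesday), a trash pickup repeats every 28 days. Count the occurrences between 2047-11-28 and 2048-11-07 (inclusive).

12

Occurrences land 28·i days after 2047-07-10 for i = 0, 1, 2, …
2047-11-28 is 141 days after the start; 141 ÷ 28 = 5 remainder 1; since the remainder is 1, round up to i = 6. First occurrence in the window: #7 on 2047-12-25 (6×28 = 168 days in).
2048-11-07 is 486 days after the start; 486 ÷ 28 = 17 remainder 10. Last occurrence in the window: #18 on 2048-10-28.
Occurrences #7 through #18: 12 in total.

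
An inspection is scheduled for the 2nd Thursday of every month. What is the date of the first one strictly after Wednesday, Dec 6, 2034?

Dec 14, 2034

Dec 2034 starts on a Friday; its first Thursday is the 7th, so the 2nd Thursday is the 14th — Dec 14, 2034.
Dec 14, 2034 is after Dec 6, 2034, so that is the next one.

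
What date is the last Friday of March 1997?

28 March 1997

The first Friday of March 1997 is March 7.
March 1997 has 31 days. Adding weeks: 7, 14, 21, 28 — the last one ≤ 31 is the 28th.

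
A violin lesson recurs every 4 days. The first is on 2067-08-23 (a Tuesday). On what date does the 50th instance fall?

The 50th occurrence is 49 intervals after the first: 49 × 4 = 196 days after 2067-08-23.
August has 31 days — 8 days to the end of August leaves 188.
September has 30 days (158 left).
October has 31 days (127 left).
November has 30 days (97 left).
December has 31 days (66 left).
January has 31 days (35 left).
February has 29 days (6 left).
6 days into March → 2068-03-06.

2068-03-06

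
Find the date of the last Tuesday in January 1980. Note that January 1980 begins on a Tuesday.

1980-01-29

January 1980 begins on a Tuesday, so the first Tuesday is January 1.
January 1980 has 31 days. Adding weeks: 1, 8, 15, 22, 29 — the last one ≤ 31 is the 29th.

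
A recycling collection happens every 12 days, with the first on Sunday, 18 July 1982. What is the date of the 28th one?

7 June 1983

The 28th occurrence is 27 intervals after the first: 27 × 12 = 324 days after 18 July 1982.
July has 31 days — 13 days to the end of July leaves 311.
August has 31 days (280 left).
September has 30 days (250 left).
October has 31 days (219 left).
November has 30 days (189 left).
December has 31 days (158 left).
January has 31 days (127 left).
February has 28 days (99 left).
March has 31 days (68 left).
April has 30 days (38 left).
May has 31 days (7 left).
7 days into June → 7 June 1983.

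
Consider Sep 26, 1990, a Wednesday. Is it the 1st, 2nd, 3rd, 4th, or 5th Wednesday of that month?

Day 26 falls in week ⌈26/7⌉ of the month.
Days 1–7 hold the 1st Wednesday, 8–14 the 2nd, 15–21 the 3rd, 22–28 the 4th, 29–31 the 5th.
26 is in the range for the 4th.

4th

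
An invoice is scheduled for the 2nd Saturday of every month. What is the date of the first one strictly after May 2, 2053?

May 10, 2053

May 2053 starts on a Thursday; its first Saturday is the 3rd, so the 2nd Saturday is the 10th — May 10, 2053.
May 10, 2053 is after May 2, 2053, so that is the next one.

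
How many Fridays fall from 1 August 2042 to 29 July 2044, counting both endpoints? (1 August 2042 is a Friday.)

105

1 August 2042 is a Friday; the first Friday on or after it is 1 August 2042.
From 1 August 2042 to 29 July 2044: 152 + 365 + 211 = 728 days (rest of 2042, 2043, to 29 July 2044 in 2044).
728 ÷ 7 = 104 full weeks with remainder 0, so 104 more Fridays after the first → 105.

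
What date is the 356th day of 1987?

1987-12-22

January has 31 days (356 − 31 = 325 remain).
February has 28 days (325 − 28 = 297 remain).
March has 31 days (297 − 31 = 266 remain).
April has 30 days (266 − 30 = 236 remain).
May has 31 days (236 − 31 = 205 remain).
June has 30 days (205 − 30 = 175 remain).
July has 31 days (175 − 31 = 144 remain).
August has 31 days (144 − 31 = 113 remain).
September has 30 days (113 − 30 = 83 remain).
October has 31 days (83 − 31 = 52 remain).
November has 30 days (52 − 30 = 22 remain).
22 into December → December 22.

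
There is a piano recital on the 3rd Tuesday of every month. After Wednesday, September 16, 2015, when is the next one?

September 2015 starts on a Tuesday; its first Tuesday is the 1st, so the 3rd Tuesday is the 15th — September 15, 2015.
That is not after September 16, 2015, so look at October 2015.
October 2015 starts on a Thursday; its first Tuesday is the 6th, so the 3rd Tuesday is the 20th — October 20, 2015.

October 20, 2015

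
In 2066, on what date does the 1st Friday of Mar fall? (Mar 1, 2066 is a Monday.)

Mar 5, 2066

Mar 2066 begins on a Monday, so the first Friday is Mar 5 (4 days later).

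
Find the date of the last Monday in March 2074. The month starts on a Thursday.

26 March 2074

March 2074 begins on a Thursday, so the first Monday is March 5 (4 days later).
March 2074 has 31 days. Adding weeks: 5, 12, 19, 26 — the last one ≤ 31 is the 26th.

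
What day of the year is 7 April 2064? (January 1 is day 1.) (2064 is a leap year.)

98

Days in months before April: 31 + 29 + 31 = 91.
Plus 7 days into April → day 98.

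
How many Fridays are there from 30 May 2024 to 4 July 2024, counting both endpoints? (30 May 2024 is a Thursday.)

5

30 May 2024 is a Thursday; the first Friday on or after it is 31 May 2024 (1 day later).
From 31 May 2024 to 4 July 2024: 0 + 30 + 4 = 34 days (rest of May, June, July).
34 ÷ 7 = 4 full weeks with remainder 6, so 4 more Fridays after the first → 5.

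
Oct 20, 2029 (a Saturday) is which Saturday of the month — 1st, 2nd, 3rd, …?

3rd

Day 20 falls in week ⌈20/7⌉ of the month.
Days 1–7 hold the 1st Saturday, 8–14 the 2nd, 15–21 the 3rd, 22–28 the 4th, 29–31 the 5th.
20 is in the range for the 3rd.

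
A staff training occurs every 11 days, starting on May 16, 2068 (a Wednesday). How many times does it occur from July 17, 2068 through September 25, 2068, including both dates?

Occurrences land 11·i days after May 16, 2068 for i = 0, 1, 2, …
July 17, 2068 is 62 days after the start; 62 ÷ 11 = 5 remainder 7; since the remainder is 7, round up to i = 6. First occurrence in the window: #7 on July 21, 2068 (6×11 = 66 days in).
September 25, 2068 is 132 days after the start; 132 ÷ 11 = 12 remainder 0. Last occurrence in the window: #13 on September 25, 2068.
Occurrences #7 through #13: 7 in total.

7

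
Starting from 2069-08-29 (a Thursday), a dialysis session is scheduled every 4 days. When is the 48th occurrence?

The 48th occurrence is 47 intervals after the first: 47 × 4 = 188 days after 2069-08-29.
August has 31 days — 2 days to the end of August leaves 186.
September has 30 days (156 left).
October has 31 days (125 left).
November has 30 days (95 left).
December has 31 days (64 left).
January has 31 days (33 left).
February has 28 days (5 left).
5 days into March → 2070-03-05.

2070-03-05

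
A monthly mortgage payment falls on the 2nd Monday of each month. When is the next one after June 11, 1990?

July 9, 1990

June 1990 starts on a Friday; its first Monday is the 4th, so the 2nd Monday is the 11th — June 11, 1990.
That is not after June 11, 1990, so look at July 1990.
July 1990 starts on a Sunday; its first Monday is the 2nd, so the 2nd Monday is the 9th — July 9, 1990.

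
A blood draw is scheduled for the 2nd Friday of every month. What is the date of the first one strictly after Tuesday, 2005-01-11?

2005-01-14

January 2005 starts on a Saturday; its first Friday is the 7th, so the 2nd Friday is the 14th — 2005-01-14.
2005-01-14 is after 2005-01-11, so that is the next one.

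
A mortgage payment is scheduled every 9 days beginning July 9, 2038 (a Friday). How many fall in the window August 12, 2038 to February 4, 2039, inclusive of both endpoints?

20

Occurrences land 9·i days after July 9, 2038 for i = 0, 1, 2, …
August 12, 2038 is 34 days after the start; 34 ÷ 9 = 3 remainder 7; since the remainder is 7, round up to i = 4. First occurrence in the window: #5 on August 14, 2038 (4×9 = 36 days in).
February 4, 2039 is 210 days after the start; 210 ÷ 9 = 23 remainder 3. Last occurrence in the window: #24 on February 1, 2039.
Occurrences #5 through #24: 20 in total.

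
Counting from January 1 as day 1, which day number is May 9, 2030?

129

Days in months before May: 31 + 28 + 31 + 30 = 120.
Plus 9 days into May → day 129.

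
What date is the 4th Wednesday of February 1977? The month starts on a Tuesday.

February 1977 begins on a Tuesday, so the first Wednesday is February 2 (1 day later).
The 4th Wednesday is 3 weeks later: 2 + 21 = 23.

1977-02-23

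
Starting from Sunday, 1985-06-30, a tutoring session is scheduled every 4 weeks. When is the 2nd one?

The 2nd occurrence is 1 interval after the first: 1 × 28 = 28 days after 1985-06-30.
June has 30 days — 0 days to the end of June leaves 28.
28 days into July → 1985-07-28.

1985-07-28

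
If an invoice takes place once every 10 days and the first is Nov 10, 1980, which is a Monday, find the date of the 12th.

The 12th occurrence is 11 intervals after the first: 11 × 10 = 110 days after Nov 10, 1980.
Nov has 30 days — 20 days to the end of Nov leaves 90.
Dec has 31 days (59 left).
Jan has 31 days (28 left).
28 days into Feb → Feb 28, 1981.

Feb 28, 1981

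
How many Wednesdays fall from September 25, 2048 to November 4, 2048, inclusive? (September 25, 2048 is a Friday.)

September 25, 2048 is a Friday; the first Wednesday on or after it is September 30, 2048 (5 days later).
From September 30, 2048 to November 4, 2048: 0 + 31 + 4 = 35 days (rest of September, October, November).
35 ÷ 7 = 5 full weeks with remainder 0, so 5 more Wednesdays after the first → 6.

6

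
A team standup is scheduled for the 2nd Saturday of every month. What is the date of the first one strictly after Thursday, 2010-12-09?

2010-12-11

December 2010 starts on a Wednesday; its first Saturday is the 4th, so the 2nd Saturday is the 11th — 2010-12-11.
2010-12-11 is after 2010-12-09, so that is the next one.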